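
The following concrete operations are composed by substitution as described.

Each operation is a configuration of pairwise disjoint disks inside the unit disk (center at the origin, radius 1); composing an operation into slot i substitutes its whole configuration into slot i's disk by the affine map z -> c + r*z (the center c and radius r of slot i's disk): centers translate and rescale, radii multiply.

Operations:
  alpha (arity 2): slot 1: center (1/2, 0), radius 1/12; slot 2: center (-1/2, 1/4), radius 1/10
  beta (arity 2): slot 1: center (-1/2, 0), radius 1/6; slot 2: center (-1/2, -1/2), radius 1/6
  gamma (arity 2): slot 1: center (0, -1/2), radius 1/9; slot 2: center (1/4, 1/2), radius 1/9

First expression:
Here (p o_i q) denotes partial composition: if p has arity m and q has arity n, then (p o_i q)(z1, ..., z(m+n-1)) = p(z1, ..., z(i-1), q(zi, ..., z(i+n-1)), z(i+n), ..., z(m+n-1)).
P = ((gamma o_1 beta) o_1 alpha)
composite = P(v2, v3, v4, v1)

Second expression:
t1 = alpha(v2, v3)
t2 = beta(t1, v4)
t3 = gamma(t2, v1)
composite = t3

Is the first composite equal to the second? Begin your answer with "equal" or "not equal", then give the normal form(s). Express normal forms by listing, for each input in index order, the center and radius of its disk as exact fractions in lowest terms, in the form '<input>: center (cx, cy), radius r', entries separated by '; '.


equal; the common form is v1: center (1/4, 1/2), radius 1/9; v2: center (-5/108, -1/2), radius 1/648; v3: center (-7/108, -107/216), radius 1/540; v4: center (-1/18, -5/9), radius 1/54

The first expression, normalized: v1: center (1/4, 1/2), radius 1/9; v2: center (-5/108, -1/2), radius 1/648; v3: center (-7/108, -107/216), radius 1/540; v4: center (-1/18, -5/9), radius 1/54
The second expression, normalized: v1: center (1/4, 1/2), radius 1/9; v2: center (-5/108, -1/2), radius 1/648; v3: center (-7/108, -107/216), radius 1/540; v4: center (-1/18, -5/9), radius 1/54
Identical normal forms: equal.


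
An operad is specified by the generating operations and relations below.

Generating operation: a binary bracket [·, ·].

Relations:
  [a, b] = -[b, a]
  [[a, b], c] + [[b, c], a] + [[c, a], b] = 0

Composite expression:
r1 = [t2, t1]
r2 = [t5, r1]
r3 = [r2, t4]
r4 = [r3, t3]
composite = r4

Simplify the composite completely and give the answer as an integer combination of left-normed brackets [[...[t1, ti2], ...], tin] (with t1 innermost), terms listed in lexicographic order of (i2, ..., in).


Expand each bracket as ab - ba; the t1-initial words give the coefficients.
Composite bracket: [[[t5, [t2, t1]], t4], t3]
The bracket unfolds into 16 signed words via [a, b] = ab - ba (2^4 = 16).
Coefficients come from the t1-initial words:
  t1t2t5t4t3 (sign +1) contributes +[[[[t1, t2], t5], t4], t3]

[[[[t1, t2], t5], t4], t3]


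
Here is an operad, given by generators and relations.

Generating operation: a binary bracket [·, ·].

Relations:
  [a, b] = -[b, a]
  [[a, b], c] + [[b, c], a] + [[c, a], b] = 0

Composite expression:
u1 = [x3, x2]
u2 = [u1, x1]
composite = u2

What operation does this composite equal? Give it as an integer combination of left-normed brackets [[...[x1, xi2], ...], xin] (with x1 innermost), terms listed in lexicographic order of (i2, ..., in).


[[x1, x2], x3] - [[x1, x3], x2]

Left-normed coefficients sit on the x1-initial expansion words.
Composite bracket: [[x3, x2], x1]
Full expansion: 4 signed words from ab - ba (2^2 = 4).
Only words starting with x1 matter:
  the word x1x2x3 carries sign +1 and contributes +[[x1, x2], x3]
  the word x1x3x2 carries sign -1 and contributes -[[x1, x3], x2]


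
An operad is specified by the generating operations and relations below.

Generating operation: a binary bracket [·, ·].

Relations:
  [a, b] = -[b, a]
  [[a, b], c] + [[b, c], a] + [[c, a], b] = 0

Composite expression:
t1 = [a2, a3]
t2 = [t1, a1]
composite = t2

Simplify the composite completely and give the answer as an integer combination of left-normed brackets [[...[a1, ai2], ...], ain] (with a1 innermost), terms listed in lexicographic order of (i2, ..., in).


-[[a1, a2], a3] + [[a1, a3], a2]

Antisymmetry and Jacobi reduce to a1-anchored left-normed brackets.
Composite bracket: [[a2, a3], a1]
The bracket unfolds into 4 signed words via [a, b] = ab - ba (2^2 = 4).
Keep just the words that open with a1:
  word a1a2a3 has sign -1, contributing -[[a1, a2], a3]
  word a1a3a2 has sign +1, contributing +[[a1, a3], a2]


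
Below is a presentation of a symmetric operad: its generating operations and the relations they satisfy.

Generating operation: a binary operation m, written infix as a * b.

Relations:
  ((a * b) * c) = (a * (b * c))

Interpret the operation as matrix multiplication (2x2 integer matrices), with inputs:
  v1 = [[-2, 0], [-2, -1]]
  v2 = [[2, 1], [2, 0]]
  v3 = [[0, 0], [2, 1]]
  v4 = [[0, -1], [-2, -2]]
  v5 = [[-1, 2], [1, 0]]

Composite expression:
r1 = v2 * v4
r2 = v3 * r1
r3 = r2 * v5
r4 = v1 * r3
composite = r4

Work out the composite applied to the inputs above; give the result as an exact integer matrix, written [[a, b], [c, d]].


[[0, 0], [6, 8]]

(v2 * v4) = [[-2, -4], [0, -2]]
(v3 * (v2 * v4)) = [[0, 0], [-4, -10]]
((v3 * (v2 * v4)) * v5) = [[0, 0], [-6, -8]]
(v1 * ((v3 * (v2 * v4)) * v5)) = [[0, 0], [6, 8]]


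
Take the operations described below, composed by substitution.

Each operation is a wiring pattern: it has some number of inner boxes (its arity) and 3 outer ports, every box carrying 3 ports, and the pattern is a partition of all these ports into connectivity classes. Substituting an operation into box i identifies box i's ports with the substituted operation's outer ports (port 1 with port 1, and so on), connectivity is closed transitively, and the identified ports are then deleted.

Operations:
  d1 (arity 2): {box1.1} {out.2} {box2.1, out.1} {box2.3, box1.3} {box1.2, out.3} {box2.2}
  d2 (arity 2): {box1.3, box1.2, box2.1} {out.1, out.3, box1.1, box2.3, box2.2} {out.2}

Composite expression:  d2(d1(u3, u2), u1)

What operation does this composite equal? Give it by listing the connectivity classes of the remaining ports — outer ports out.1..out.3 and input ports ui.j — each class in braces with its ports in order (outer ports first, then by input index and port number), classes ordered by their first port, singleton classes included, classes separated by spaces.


{out.1, out.3, u1.2, u1.3, u2.1} {out.2} {u1.1, u3.2} {u2.2} {u2.3, u3.3} {u3.1}

Connectivity passes through glued d2-boundaries; trace each wire chain.
after d1, the pattern on (u3, u2) reads {out.1, u2.1} {out.2} {out.3, u3.2} {u2.2} {u2.3, u3.3} {u3.1} (out.j = its outer ports)
after d2, the pattern on (u3, u2, u1) reads {out.1, out.3, u1.2, u1.3, u2.1} {out.2} {u1.1, u3.2} {u2.2} {u2.3, u3.3} {u3.1} (out.j = its outer ports)


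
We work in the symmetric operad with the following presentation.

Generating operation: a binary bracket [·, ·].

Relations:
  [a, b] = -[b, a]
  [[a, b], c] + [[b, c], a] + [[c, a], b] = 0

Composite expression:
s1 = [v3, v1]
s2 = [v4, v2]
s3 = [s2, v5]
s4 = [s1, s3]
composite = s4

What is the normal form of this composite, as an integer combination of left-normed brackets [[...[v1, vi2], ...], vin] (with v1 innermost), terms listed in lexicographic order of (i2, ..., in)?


Antisymmetry and Jacobi reduce to v1-anchored left-normed brackets.
Composite bracket: [[v3, v1], [[v4, v2], v5]]
Full expansion: 16 signed words from ab - ba (2^4 = 16).
Coefficients come from the v1-initial words:
  sign of v1v3v2v4v5 is +1, so it contributes +[[[[v1, v3], v2], v4], v5]
  sign of v1v3v4v2v5 is -1, so it contributes -[[[[v1, v3], v4], v2], v5]
  sign of v1v3v5v2v4 is -1, so it contributes -[[[[v1, v3], v5], v2], v4]
  sign of v1v3v5v4v2 is +1, so it contributes +[[[[v1, v3], v5], v4], v2]

[[[[v1, v3], v2], v4], v5] - [[[[v1, v3], v4], v2], v5] - [[[[v1, v3], v5], v2], v4] + [[[[v1, v3], v5], v4], v2]


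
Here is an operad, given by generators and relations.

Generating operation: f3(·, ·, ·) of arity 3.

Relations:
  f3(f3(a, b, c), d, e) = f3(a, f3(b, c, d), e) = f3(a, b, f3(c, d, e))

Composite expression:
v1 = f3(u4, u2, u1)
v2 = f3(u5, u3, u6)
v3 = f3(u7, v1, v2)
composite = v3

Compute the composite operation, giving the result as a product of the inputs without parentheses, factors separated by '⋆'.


Every regrouping of f3 is equal, so read the u-inputs in written order.
f3(u4, u2, u1) reduces to u4 ⋆ u2 ⋆ u1
f3(u5, u3, u6) reduces to u5 ⋆ u3 ⋆ u6
f3(u7, f3(u4, u2, u1), f3(u5, u3, u6)) reduces to u7 ⋆ u4 ⋆ u2 ⋆ u1 ⋆ u5 ⋆ u3 ⋆ u6

u7 ⋆ u4 ⋆ u2 ⋆ u1 ⋆ u5 ⋆ u3 ⋆ u6


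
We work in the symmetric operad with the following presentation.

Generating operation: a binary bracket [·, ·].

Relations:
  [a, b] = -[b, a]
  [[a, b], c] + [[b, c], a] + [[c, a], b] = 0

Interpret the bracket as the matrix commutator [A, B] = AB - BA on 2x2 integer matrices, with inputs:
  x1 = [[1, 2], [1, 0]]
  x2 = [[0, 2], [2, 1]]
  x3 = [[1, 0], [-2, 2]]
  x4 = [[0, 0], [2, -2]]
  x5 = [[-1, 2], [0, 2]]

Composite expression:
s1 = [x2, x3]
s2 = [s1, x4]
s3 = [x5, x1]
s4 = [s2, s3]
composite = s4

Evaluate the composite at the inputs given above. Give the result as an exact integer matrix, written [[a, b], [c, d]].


[x2, x3] = [[-4, 2], [-4, 4]]
[[x2, x3], x4] = [[4, -4], [8, -4]]
[x5, x1] = [[2, -8], [3, -2]]
[[[x2, x3], x4], [x5, x1]] = [[52, -48], [8, -52]]

[[52, -48], [8, -52]]


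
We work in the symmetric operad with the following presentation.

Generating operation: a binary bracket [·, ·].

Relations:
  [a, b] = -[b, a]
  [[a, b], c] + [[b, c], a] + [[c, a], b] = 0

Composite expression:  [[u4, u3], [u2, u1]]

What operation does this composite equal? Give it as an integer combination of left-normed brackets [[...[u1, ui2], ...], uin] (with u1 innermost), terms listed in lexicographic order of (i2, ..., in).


-[[[u1, u2], u3], u4] + [[[u1, u2], u4], u3]

Left-normed coefficients sit on the u1-initial expansion words.
Composite bracket: [[u4, u3], [u2, u1]]
Under [a, b] = ab - ba we get 8 signed associative words (2^3 = 8).
The u1-initial words carry the normal form:
  word u1u2u3u4 has sign -1, contributing -[[[u1, u2], u3], u4]
  word u1u2u4u3 has sign +1, contributing +[[[u1, u2], u4], u3]


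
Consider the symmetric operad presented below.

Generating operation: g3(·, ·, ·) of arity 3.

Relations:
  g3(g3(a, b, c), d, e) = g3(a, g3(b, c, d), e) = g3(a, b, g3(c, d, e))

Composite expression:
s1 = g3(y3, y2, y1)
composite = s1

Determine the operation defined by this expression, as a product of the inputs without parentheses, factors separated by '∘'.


y3 ∘ y2 ∘ y1

Under associativity of g3, the answer is the y's in reading order.
g3(y3, y2, y1) unparenthesizes to y3 ∘ y2 ∘ y1


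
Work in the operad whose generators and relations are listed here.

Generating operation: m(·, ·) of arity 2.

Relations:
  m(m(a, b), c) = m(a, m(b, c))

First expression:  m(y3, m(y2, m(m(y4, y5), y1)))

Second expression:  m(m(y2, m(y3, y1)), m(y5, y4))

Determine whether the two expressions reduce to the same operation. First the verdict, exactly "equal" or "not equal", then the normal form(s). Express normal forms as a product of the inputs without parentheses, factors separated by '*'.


The first expression, normalized: y3 * y2 * y4 * y5 * y1
The second expression, normalized: y2 * y3 * y1 * y5 * y4
Distinct normal forms: not equal.

not equal: they reduce to y3 * y2 * y4 * y5 * y1 and y2 * y3 * y1 * y5 * y4


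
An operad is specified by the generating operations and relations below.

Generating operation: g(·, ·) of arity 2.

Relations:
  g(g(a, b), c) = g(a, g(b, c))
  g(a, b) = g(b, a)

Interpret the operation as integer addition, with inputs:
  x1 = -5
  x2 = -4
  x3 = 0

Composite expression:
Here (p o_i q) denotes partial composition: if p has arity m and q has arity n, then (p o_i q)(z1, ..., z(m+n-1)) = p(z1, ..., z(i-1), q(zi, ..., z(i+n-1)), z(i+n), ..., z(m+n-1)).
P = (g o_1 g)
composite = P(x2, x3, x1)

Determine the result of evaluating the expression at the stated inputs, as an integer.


-9

g(x2, x3) = -4
g(g(x2, x3), x1) = -9


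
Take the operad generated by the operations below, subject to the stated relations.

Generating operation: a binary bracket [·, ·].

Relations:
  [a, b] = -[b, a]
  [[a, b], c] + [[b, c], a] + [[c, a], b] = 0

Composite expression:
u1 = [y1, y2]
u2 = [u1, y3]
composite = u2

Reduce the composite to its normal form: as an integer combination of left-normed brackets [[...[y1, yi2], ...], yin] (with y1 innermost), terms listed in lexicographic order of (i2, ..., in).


[[y1, y2], y3]

In the tensor algebra, words opening y1 carry the y1-anchored form.
Composite bracket: [[y1, y2], y3]
The bracket unfolds into 4 signed words via [a, b] = ab - ba (2^2 = 4).
Collect the words opening with y1:
  word y1y2y3 has sign +1, contributing +[[y1, y2], y3]


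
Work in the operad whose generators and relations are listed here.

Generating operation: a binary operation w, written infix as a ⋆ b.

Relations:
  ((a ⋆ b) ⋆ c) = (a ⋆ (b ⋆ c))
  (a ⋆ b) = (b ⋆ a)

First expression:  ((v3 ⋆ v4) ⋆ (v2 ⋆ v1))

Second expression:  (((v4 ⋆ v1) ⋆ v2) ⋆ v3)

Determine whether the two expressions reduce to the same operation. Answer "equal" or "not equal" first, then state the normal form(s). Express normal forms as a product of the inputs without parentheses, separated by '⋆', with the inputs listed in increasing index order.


The first composite normalizes to v1 ⋆ v2 ⋆ v3 ⋆ v4
The second composite normalizes to v1 ⋆ v2 ⋆ v3 ⋆ v4
One common form — equal.

equal: each reduces to v1 ⋆ v2 ⋆ v3 ⋆ v4


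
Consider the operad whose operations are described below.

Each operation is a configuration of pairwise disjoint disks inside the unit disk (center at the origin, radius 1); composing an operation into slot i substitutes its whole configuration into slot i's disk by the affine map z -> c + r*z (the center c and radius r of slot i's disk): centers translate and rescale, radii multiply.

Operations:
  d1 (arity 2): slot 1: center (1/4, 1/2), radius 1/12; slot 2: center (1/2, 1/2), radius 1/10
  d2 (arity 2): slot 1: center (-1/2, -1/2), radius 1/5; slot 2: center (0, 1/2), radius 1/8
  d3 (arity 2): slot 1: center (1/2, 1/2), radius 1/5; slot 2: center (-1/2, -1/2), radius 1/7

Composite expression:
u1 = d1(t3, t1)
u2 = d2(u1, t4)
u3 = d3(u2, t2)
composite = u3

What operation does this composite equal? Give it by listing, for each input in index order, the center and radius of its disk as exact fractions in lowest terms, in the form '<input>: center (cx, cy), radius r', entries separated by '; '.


t1: center (21/50, 21/50), radius 1/250; t2: center (-1/2, -1/2), radius 1/7; t3: center (41/100, 21/50), radius 1/300; t4: center (1/2, 3/5), radius 1/40

Affine substitution under d3: radii multiply and t-centers shift.
input t3: applying the 3 nested substitutions gives center (41/100, 21/50), radius 1/300
input t1: applying the 3 nested substitutions gives center (21/50, 21/50), radius 1/250
input t4: applying the 2 nested substitutions gives center (1/2, 3/5), radius 1/40
input t2: applying the 1 nested substitution gives center (-1/2, -1/2), radius 1/7


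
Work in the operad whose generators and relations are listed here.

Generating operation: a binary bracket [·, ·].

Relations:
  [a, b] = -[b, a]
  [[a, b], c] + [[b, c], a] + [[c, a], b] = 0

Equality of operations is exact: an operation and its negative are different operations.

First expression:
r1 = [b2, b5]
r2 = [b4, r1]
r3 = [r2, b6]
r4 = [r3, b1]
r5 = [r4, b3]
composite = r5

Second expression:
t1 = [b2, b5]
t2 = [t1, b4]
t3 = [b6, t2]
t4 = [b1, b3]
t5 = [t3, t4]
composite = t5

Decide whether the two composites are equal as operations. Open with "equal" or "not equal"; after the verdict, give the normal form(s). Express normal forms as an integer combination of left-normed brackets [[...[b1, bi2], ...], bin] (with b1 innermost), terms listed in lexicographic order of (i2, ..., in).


not equal: they reduce to [[[[[b1, b2], b5], b4], b6], b3] - [[[[[b1, b4], b2], b5], b6], b3] + [[[[[b1, b4], b5], b2], b6], b3] - [[[[[b1, b5], b2], b4], b6], b3] - [[[[[b1, b6], b2], b5], b4], b3] + [[[[[b1, b6], b4], b2], b5], b3] - [[[[[b1, b6], b4], b5], b2], b3] + [[[[[b1, b6], b5], b2], b4], b3] and [[[[[b1, b3], b2], b5], b4], b6] - [[[[[b1, b3], b4], b2], b5], b6] + [[[[[b1, b3], b4], b5], b2], b6] - [[[[[b1, b3], b5], b2], b4], b6] - [[[[[b1, b3], b6], b2], b5], b4] + [[[[[b1, b3], b6], b4], b2], b5] - [[[[[b1, b3], b6], b4], b5], b2] + [[[[[b1, b3], b6], b5], b2], b4]

The first composite normalizes to [[[[[b1, b2], b5], b4], b6], b3] - [[[[[b1, b4], b2], b5], b6], b3] + [[[[[b1, b4], b5], b2], b6], b3] - [[[[[b1, b5], b2], b4], b6], b3] - [[[[[b1, b6], b2], b5], b4], b3] + [[[[[b1, b6], b4], b2], b5], b3] - [[[[[b1, b6], b4], b5], b2], b3] + [[[[[b1, b6], b5], b2], b4], b3]
The second composite normalizes to [[[[[b1, b3], b2], b5], b4], b6] - [[[[[b1, b3], b4], b2], b5], b6] + [[[[[b1, b3], b4], b5], b2], b6] - [[[[[b1, b3], b5], b2], b4], b6] - [[[[[b1, b3], b6], b2], b5], b4] + [[[[[b1, b3], b6], b4], b2], b5] - [[[[[b1, b3], b6], b4], b5], b2] + [[[[[b1, b3], b6], b5], b2], b4]
No match — not equal.


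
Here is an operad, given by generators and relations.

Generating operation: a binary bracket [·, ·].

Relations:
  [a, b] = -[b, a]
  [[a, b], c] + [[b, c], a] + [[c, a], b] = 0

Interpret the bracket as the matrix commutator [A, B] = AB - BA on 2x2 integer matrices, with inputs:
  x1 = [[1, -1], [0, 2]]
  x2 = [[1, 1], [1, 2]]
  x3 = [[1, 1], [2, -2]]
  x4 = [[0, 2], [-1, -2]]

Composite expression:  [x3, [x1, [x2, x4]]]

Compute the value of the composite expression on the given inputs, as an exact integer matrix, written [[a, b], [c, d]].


[[5, -4], [-7, -5]]


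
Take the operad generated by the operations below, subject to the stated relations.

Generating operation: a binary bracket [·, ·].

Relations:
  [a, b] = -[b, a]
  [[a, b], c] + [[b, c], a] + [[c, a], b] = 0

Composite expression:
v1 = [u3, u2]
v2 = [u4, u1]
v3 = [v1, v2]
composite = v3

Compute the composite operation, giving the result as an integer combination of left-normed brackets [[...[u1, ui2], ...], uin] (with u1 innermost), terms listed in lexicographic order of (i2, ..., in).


Antisymmetry and Jacobi reduce to u1-anchored left-normed brackets.
Composite bracket: [[u3, u2], [u4, u1]]
Under [a, b] = ab - ba we get 8 signed associative words (2^3 = 8).
Words beginning with u1 determine it all:
  u1u4u2u3 (sign -1) contributes -[[[u1, u4], u2], u3]
  u1u4u3u2 (sign +1) contributes +[[[u1, u4], u3], u2]

-[[[u1, u4], u2], u3] + [[[u1, u4], u3], u2]


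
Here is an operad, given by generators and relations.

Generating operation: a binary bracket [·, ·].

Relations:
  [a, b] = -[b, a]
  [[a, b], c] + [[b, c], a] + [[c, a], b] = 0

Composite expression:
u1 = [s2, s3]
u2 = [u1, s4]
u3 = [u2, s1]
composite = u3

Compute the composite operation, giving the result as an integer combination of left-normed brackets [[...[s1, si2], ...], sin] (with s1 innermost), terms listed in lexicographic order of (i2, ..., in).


Antisymmetry and Jacobi reduce to s1-anchored left-normed brackets.
Composite bracket: [[[s2, s3], s4], s1]
The bracket unfolds into 8 signed words via [a, b] = ab - ba (2^3 = 8).
Only words starting with s1 matter:
  sign of s1s2s3s4 is -1, so it contributes -[[[s1, s2], s3], s4]
  sign of s1s3s2s4 is +1, so it contributes +[[[s1, s3], s2], s4]
  sign of s1s4s2s3 is +1, so it contributes +[[[s1, s4], s2], s3]
  sign of s1s4s3s2 is -1, so it contributes -[[[s1, s4], s3], s2]

-[[[s1, s2], s3], s4] + [[[s1, s3], s2], s4] + [[[s1, s4], s2], s3] - [[[s1, s4], s3], s2]


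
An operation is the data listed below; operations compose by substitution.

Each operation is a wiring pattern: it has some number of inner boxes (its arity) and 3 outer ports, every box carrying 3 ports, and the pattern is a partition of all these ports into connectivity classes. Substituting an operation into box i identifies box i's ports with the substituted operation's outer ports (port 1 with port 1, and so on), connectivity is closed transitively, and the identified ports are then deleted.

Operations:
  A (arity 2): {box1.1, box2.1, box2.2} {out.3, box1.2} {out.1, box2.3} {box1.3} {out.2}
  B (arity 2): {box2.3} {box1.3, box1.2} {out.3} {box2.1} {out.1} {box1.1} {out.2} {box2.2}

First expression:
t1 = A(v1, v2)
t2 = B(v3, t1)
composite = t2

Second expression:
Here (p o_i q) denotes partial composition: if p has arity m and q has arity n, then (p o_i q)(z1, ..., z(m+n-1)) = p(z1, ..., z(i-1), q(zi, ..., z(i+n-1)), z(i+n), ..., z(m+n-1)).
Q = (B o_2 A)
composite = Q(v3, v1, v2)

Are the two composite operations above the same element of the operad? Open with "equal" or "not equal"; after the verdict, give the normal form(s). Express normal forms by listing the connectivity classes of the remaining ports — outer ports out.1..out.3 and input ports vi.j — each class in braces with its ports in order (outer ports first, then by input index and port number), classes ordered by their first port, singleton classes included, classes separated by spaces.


equal — both sides give {out.1} {out.2} {out.3} {v1.1, v2.1, v2.2} {v1.2} {v1.3} {v2.3} {v3.1} {v3.2, v3.3}


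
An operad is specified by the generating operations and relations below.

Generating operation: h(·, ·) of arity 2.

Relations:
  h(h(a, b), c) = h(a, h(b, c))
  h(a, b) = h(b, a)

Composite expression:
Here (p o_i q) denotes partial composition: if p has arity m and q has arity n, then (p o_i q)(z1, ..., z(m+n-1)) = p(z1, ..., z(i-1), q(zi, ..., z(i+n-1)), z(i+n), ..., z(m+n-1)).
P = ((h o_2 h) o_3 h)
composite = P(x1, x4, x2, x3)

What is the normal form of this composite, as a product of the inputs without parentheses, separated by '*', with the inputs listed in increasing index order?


x1 * x2 * x3 * x4

With h associative and commutative, the x-input set is all that matters.
h(x2, x3) unparenthesizes to x2 * x3
h(x4, h(x2, x3)) unparenthesizes to x4 * x2 * x3
h(x1, h(x4, h(x2, x3))) unparenthesizes to x1 * x4 * x2 * x3
the factors in increasing index order: x1 * x2 * x3 * x4


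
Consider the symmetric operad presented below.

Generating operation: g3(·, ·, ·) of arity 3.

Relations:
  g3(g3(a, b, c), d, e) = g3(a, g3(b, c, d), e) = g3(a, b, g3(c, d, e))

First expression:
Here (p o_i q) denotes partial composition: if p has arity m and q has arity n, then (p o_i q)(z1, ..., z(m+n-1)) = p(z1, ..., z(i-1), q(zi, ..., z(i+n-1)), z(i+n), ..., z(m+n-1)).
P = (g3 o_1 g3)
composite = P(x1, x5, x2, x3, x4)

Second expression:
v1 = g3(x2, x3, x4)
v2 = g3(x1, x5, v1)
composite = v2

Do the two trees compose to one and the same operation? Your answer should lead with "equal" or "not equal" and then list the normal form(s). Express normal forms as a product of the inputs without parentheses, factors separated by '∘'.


The first composite normalizes to x1 ∘ x5 ∘ x2 ∘ x3 ∘ x4
The second composite normalizes to x1 ∘ x5 ∘ x2 ∘ x3 ∘ x4
Same normal form: equal.

equal: each reduces to x1 ∘ x5 ∘ x2 ∘ x3 ∘ x4


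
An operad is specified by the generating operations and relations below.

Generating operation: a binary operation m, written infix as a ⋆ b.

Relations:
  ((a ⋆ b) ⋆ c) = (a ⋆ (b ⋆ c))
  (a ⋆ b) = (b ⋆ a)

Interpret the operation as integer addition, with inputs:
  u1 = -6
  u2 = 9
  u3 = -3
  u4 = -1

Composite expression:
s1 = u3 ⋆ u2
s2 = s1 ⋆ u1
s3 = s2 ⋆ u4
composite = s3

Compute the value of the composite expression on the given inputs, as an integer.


-1

(u3 ⋆ u2) = 6
((u3 ⋆ u2) ⋆ u1) = 0
(((u3 ⋆ u2) ⋆ u1) ⋆ u4) = -1


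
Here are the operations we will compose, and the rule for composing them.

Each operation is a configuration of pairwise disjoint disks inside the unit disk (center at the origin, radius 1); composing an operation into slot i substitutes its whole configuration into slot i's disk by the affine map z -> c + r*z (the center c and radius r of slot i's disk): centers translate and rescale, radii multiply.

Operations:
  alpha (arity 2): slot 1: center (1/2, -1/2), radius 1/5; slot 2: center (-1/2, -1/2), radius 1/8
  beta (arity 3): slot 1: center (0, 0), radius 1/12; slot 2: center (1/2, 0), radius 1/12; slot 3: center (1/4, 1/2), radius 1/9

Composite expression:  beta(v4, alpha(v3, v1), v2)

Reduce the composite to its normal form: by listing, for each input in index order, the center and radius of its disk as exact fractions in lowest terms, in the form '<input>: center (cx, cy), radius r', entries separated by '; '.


v1: center (11/24, -1/24), radius 1/96; v2: center (1/4, 1/2), radius 1/9; v3: center (13/24, -1/24), radius 1/60; v4: center (0, 0), radius 1/12

Follow each v-input down from beta: c' goes to c + r*c', radius to r*r'.
v4 passes through 1 substitution, ending at center (0, 0), radius 1/12
v3 passes through 2 substitutions, ending at center (13/24, -1/24), radius 1/60
v1 passes through 2 substitutions, ending at center (11/24, -1/24), radius 1/96
v2 passes through 1 substitution, ending at center (1/4, 1/2), radius 1/9


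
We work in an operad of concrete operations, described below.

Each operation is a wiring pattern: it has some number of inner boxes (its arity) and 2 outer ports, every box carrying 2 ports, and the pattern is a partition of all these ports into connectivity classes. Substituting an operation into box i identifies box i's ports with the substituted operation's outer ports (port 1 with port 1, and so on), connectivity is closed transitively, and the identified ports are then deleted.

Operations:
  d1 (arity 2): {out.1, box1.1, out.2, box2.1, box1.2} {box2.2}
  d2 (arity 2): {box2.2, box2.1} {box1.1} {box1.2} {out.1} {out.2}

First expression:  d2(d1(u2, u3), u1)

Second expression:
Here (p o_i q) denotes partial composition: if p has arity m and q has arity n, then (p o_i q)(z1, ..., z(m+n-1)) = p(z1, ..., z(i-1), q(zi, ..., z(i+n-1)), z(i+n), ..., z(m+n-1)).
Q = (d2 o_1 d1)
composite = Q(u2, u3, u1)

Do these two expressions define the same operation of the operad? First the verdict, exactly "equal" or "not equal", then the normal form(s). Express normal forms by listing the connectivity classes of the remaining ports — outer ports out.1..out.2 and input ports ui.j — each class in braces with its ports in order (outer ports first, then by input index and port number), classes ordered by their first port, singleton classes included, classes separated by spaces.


equal; both compose to {out.1} {out.2} {u1.1, u1.2} {u2.1, u2.2, u3.1} {u3.2}


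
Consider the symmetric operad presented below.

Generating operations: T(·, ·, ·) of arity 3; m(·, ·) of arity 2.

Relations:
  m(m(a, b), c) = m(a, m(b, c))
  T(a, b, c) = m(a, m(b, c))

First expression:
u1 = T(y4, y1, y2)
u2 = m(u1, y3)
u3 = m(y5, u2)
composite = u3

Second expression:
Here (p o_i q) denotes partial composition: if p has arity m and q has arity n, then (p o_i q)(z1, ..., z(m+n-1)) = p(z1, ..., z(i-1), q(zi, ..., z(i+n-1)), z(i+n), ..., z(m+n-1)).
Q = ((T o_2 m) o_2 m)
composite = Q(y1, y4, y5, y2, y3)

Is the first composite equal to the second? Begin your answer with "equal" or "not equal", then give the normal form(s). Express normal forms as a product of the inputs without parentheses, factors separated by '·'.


not equal: they reduce to y5 · y4 · y1 · y2 · y3 and y1 · y4 · y5 · y2 · y3


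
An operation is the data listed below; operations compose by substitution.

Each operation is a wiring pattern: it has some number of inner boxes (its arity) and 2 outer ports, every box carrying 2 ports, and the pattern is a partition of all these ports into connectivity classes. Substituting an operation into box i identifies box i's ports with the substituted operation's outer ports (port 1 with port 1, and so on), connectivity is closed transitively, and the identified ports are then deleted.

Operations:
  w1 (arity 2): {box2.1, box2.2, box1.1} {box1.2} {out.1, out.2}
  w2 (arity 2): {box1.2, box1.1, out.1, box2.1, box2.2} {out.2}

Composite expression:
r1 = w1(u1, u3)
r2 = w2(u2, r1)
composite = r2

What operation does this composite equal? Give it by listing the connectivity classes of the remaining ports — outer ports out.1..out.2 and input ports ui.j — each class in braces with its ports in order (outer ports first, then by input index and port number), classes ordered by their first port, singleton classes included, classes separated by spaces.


After gluing at w2, chains via deleted ports link the u-ports.
the subtree at w1 composes to {out.1, out.2} {u1.1, u3.1, u3.2} {u1.2} on (u1, u3); out.j = own outer ports
the subtree at w2 composes to {out.1, u2.1, u2.2} {out.2} {u1.1, u3.1, u3.2} {u1.2} on (u2, u1, u3); out.j = own outer ports

{out.1, u2.1, u2.2} {out.2} {u1.1, u3.1, u3.2} {u1.2}


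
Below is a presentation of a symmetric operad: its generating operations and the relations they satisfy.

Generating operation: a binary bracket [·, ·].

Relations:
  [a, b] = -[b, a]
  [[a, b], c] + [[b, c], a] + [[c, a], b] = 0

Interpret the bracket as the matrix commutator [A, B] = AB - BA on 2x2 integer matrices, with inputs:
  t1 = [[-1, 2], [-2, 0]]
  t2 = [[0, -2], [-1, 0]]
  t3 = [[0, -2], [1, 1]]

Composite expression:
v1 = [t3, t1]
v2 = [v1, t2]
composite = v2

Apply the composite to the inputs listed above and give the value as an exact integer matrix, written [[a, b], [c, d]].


[[-2, -8], [4, 2]]

[t3, t1] = [[2, -4], [-3, -2]]
[[t3, t1], t2] = [[-2, -8], [4, 2]]


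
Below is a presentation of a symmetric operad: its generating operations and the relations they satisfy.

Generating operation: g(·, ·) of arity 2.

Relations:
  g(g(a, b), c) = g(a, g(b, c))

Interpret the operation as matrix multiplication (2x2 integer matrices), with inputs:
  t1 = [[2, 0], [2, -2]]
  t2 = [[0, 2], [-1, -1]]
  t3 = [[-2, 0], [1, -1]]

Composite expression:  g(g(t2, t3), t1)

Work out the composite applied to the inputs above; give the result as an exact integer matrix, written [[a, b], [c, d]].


g(t2, t3) = [[2, -2], [1, 1]]
g(g(t2, t3), t1) = [[0, 4], [4, -2]]

[[0, 4], [4, -2]]


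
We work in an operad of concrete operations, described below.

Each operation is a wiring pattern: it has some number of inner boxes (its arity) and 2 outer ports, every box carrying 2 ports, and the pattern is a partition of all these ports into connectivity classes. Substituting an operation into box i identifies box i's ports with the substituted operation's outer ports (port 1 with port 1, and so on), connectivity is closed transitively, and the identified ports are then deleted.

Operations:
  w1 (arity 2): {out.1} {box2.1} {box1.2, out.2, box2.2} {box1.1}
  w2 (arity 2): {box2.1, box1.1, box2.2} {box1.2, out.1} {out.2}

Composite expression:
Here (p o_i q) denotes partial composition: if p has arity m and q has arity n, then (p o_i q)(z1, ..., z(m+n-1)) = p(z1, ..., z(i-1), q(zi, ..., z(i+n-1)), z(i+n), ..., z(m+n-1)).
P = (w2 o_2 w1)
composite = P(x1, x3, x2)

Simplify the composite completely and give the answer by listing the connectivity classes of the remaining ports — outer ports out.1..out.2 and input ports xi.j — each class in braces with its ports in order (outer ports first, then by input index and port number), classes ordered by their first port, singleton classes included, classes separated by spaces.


{out.1, x1.2} {out.2} {x1.1, x2.2, x3.2} {x2.1} {x3.1}

Connectivity passes through glued w2-boundaries; trace each wire chain.
stage w1: inputs (x3, x2), connectivity {out.1} {out.2, x2.2, x3.2} {x2.1} {x3.1}, out.j its boundary
stage w2: inputs (x1, x3, x2), connectivity {out.1, x1.2} {out.2} {x1.1, x2.2, x3.2} {x2.1} {x3.1}, out.j its boundary


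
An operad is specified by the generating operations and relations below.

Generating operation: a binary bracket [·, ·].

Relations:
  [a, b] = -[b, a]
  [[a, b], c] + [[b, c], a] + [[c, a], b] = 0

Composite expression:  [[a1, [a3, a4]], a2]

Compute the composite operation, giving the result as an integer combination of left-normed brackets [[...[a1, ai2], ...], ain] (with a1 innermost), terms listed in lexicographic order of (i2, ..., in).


[[[a1, a3], a4], a2] - [[[a1, a4], a3], a2]

In the tensor algebra, words opening a1 carry the a1-anchored form.
Composite bracket: [[a1, [a3, a4]], a2]
Under [a, b] = ab - ba we get 8 signed associative words (2^3 = 8).
Collect the words opening with a1:
  a1a3a4a2 (sign +1) contributes +[[[a1, a3], a4], a2]
  a1a4a3a2 (sign -1) contributes -[[[a1, a4], a3], a2]


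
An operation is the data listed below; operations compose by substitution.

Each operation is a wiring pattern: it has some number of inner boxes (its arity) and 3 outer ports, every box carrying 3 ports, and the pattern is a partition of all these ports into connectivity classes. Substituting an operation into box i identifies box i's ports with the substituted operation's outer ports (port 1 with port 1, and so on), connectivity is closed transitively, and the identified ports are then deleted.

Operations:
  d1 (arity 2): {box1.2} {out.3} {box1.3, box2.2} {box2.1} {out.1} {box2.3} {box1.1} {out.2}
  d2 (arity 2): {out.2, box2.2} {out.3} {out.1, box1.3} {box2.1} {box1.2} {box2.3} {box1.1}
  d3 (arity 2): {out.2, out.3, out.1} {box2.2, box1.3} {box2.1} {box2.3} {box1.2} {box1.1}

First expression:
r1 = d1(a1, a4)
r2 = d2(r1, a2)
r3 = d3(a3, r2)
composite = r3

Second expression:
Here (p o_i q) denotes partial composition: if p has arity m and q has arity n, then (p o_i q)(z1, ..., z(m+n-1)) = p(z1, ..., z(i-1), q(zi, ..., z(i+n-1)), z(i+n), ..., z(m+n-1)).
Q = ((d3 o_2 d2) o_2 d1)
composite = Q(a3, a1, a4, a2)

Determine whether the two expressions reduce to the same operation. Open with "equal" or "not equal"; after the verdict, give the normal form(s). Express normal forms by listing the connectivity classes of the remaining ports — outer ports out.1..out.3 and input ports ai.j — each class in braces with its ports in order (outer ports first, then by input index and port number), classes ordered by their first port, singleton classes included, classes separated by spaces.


Normal form of the first expression: {out.1, out.2, out.3} {a1.1} {a1.2} {a1.3, a4.2} {a2.1} {a2.2, a3.3} {a2.3} {a3.1} {a3.2} {a4.1} {a4.3}
Normal form of the second expression: {out.1, out.2, out.3} {a1.1} {a1.2} {a1.3, a4.2} {a2.1} {a2.2, a3.3} {a2.3} {a3.1} {a3.2} {a4.1} {a4.3}
One common form — equal.

equal: each reduces to {out.1, out.2, out.3} {a1.1} {a1.2} {a1.3, a4.2} {a2.1} {a2.2, a3.3} {a2.3} {a3.1} {a3.2} {a4.1} {a4.3}


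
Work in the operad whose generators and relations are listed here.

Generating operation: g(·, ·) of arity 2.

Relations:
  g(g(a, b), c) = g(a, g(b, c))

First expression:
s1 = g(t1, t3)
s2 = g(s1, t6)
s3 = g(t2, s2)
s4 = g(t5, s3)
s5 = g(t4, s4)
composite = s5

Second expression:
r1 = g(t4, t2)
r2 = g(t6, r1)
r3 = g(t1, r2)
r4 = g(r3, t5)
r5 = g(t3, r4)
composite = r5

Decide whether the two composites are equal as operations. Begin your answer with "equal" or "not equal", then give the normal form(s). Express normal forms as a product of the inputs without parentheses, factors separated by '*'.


not equal — first t4 * t5 * t2 * t1 * t3 * t6, second t3 * t1 * t6 * t4 * t2 * t5

The first expression, normalized: t4 * t5 * t2 * t1 * t3 * t6
The second expression, normalized: t3 * t1 * t6 * t4 * t2 * t5
Distinct normal forms: not equal.


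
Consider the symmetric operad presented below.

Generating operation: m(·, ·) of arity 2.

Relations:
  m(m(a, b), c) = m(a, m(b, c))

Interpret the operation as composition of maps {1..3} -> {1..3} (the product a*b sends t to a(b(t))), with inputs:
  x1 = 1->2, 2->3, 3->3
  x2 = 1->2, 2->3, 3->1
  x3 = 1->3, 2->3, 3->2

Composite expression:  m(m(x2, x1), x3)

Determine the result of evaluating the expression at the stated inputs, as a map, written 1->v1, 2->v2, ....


1->1, 2->1, 3->1

m(x2, x1) = 1->3, 2->1, 3->1
m(m(x2, x1), x3) = 1->1, 2->1, 3->1


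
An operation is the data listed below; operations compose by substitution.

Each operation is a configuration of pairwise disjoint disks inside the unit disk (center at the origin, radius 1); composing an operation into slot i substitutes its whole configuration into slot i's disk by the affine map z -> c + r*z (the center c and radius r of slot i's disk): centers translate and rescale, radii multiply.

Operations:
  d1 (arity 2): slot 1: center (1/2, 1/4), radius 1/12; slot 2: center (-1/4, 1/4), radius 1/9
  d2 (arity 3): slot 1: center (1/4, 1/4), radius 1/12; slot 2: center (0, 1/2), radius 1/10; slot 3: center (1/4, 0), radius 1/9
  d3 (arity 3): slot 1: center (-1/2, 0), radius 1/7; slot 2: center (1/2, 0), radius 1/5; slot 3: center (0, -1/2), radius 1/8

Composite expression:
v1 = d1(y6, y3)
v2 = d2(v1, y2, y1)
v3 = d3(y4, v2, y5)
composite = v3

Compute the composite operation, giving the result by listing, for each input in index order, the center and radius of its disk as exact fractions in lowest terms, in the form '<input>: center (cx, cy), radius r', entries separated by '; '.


y1: center (11/20, 0), radius 1/45; y2: center (1/2, 1/10), radius 1/50; y3: center (131/240, 13/240), radius 1/540; y4: center (-1/2, 0), radius 1/7; y5: center (0, -1/2), radius 1/8; y6: center (67/120, 13/240), radius 1/720

Nesting under d3 composes maps z -> c + r*z down each y-path.
y4 passes through 1 substitution, ending at center (-1/2, 0), radius 1/7
y6 passes through 3 substitutions, ending at center (67/120, 13/240), radius 1/720
y3 passes through 3 substitutions, ending at center (131/240, 13/240), radius 1/540
y2 passes through 2 substitutions, ending at center (1/2, 1/10), radius 1/50
y1 passes through 2 substitutions, ending at center (11/20, 0), radius 1/45
y5 passes through 1 substitution, ending at center (0, -1/2), radius 1/8


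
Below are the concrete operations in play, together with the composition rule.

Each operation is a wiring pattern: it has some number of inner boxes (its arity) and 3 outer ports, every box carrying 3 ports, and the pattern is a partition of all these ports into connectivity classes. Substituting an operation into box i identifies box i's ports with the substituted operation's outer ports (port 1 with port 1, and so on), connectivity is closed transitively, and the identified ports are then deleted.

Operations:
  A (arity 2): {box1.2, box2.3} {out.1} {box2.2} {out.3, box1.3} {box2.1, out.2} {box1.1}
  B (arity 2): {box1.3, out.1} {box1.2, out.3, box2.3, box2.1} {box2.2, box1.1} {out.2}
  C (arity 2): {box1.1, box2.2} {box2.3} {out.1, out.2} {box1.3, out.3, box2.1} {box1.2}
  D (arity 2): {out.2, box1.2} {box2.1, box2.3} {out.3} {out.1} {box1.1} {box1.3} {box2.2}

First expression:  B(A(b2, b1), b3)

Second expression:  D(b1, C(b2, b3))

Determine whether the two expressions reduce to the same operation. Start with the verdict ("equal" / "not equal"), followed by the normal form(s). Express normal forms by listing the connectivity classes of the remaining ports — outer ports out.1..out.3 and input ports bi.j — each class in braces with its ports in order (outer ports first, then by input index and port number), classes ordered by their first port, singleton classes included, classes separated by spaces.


not equal; the first gives {out.1, b2.3} {out.2} {out.3, b1.1, b3.1, b3.3} {b1.2} {b1.3, b2.2} {b2.1} {b3.2} and the second {out.1} {out.2, b1.2} {out.3} {b1.1} {b1.3} {b2.1, b3.2} {b2.2} {b2.3, b3.1} {b3.3}

Normal form of the first expression: {out.1, b2.3} {out.2} {out.3, b1.1, b3.1, b3.3} {b1.2} {b1.3, b2.2} {b2.1} {b3.2}
Normal form of the second expression: {out.1} {out.2, b1.2} {out.3} {b1.1} {b1.3} {b2.1, b3.2} {b2.2} {b2.3, b3.1} {b3.3}
They disagree, so not equal.


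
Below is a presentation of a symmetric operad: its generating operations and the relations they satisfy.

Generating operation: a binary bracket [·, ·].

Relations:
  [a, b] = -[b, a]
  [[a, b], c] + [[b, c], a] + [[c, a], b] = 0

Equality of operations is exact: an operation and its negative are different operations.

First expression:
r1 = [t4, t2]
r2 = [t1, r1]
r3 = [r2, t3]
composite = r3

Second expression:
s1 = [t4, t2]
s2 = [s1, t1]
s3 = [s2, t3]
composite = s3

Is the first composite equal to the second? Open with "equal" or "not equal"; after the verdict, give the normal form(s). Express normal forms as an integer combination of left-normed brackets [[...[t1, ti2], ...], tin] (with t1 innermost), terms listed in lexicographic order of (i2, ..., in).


not equal; the first gives -[[[t1, t2], t4], t3] + [[[t1, t4], t2], t3] and the second [[[t1, t2], t4], t3] - [[[t1, t4], t2], t3]

The first composite normalizes to -[[[t1, t2], t4], t3] + [[[t1, t4], t2], t3]
The second composite normalizes to [[[t1, t2], t4], t3] - [[[t1, t4], t2], t3]
Different reductions; not equal.
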